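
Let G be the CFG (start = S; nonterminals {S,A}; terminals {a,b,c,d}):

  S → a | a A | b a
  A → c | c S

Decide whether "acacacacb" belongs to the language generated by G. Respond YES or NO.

CNF form of G:
  S -> T1 A | T2 T1 | a
  A -> T0 S | c
  T0 -> c
  T1 -> a
  T2 -> b

CYK fill:
  T[0,0] 'a' = {S,T1}  orig:{S}
  T[1,1] 'c' = {A,T0}  orig:{A}
  T[2,2] 'a' = {S,T1}  orig:{S}
  T[3,3] 'c' = {A,T0}  orig:{A}
  T[4,4] 'a' = {S,T1}  orig:{S}
  T[5,5] 'c' = {A,T0}  orig:{A}
  T[6,6] 'a' = {S,T1}  orig:{S}
  T[7,7] 'c' = {A,T0}  orig:{A}
  T[8,8] 'b' = {T2}  orig:{}
  T[0,1] 'ac' = {S}
  T[1,2] 'ca' = {A}
  T[2,3] 'ac' = {S}
  T[3,4] 'ca' = {A}
  T[4,5] 'ac' = {S}
  T[5,6] 'ca' = {A}
  T[6,7] 'ac' = {S}
  T[7,8] 'cb' = ∅
  T[0,2] 'aca' = {S}
  T[1,3] 'cac' = {A}
  T[2,4] 'aca' = {S}
  T[3,5] 'cac' = {A}
  T[4,6] 'aca' = {S}
  T[5,7] 'cac' = {A}
  T[6,8] 'acb' = ∅
  T[0,3] 'acac' = {S}
  T[1,4] 'caca' = {A}
  T[2,5] 'acac' = {S}
  T[3,6] 'caca' = {A}
  T[4,7] 'acac' = {S}
  T[5,8] 'cacb' = ∅
  T[0,4] 'acaca' = {S}
  T[1,5] 'cacac' = {A}
  T[2,6] 'acaca' = {S}
  T[3,7] 'cacac' = {A}
  T[4,8] 'acacb' = ∅
  T[0,5] 'acacac' = {S}
  T[1,6] 'cacaca' = {A}
  T[2,7] 'acacac' = {S}
  T[3,8] 'cacacb' = ∅
  T[0,6] 'acacaca' = {S}
  T[1,7] 'cacacac' = {A}
  T[2,8] 'acacacb' = ∅
  T[0,7] 'acacacac' = {S}
  T[1,8] 'cacacacb' = ∅
  T[0,8] 'acacacacb' = ∅

S ∉ T[0,8] ⇒ NO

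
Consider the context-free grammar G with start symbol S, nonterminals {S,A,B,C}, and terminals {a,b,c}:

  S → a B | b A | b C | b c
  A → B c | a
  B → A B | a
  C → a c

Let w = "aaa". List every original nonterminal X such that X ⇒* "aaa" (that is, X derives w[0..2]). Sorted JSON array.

CNF form of G:
  S -> T1 B | T2 A | T2 C | T2 T0
  A -> B T0 | a
  B -> A B | a
  C -> T1 T0
  T0 -> c
  T1 -> a
  T2 -> b

CYK fill — only the sub-triangle for w[0..2]:
  cell(0,0) a: {A,B,T1}  orig:{A,B}
  cell(1,1) a: {A,B,T1}  orig:{A,B}
  cell(2,2) a: {A,B,T1}  orig:{A,B}
  cell(0,1) aa: {B,S}
  cell(1,2) aa: {B,S}
  cell(0,2) aaa: {B,S}

Original NTs in T[0,2] deriving "aaa": ["B", "S"]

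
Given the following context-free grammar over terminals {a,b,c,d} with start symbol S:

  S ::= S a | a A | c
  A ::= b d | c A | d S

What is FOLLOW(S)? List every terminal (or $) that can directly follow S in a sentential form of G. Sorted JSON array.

Compute FIRST by fixpoint:
round 1:
  A via A→b d: +{b}
  A via A→c A: +{c}
  A via A→d S: +{d}
  S via S→a A: +{a}
  S via S→c: +{c}
  S: {a,c}  A: {b,c,d}
round 2: — fixpoint
  S: {a,c}  A: {b,c,d}

FOLLOW iteration:
seed FOLLOW(S) with $
round 1:
  S→S a: FOLLOW(S) ⊇ FIRST(a) = {a}; new: +{a}
  S→a A: FOLLOW(A) ⊇ FOLLOW(S) ⊇ {$,a}; new: +{$,a}
  S: {$,a}  A: {$,a}
round 2: (stable)
  S: {$,a}  A: {$,a}

FOLLOW(S) = ["$", "a"]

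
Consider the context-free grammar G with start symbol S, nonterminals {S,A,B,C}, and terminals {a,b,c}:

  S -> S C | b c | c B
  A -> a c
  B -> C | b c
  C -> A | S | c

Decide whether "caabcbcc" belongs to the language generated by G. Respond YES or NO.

Convert to CNF:
  S -> S C | T1 B | T2 T1
  A -> T0 T1
  B -> S C | T0 T1 | T1 B | T2 T1 | c
  C -> S C | T0 T1 | T1 B | T2 T1 | c
  T0 -> a
  T1 -> c
  T2 -> b

Fill CYK table bottom-up:
  cell(0,0) c: {B,C,T1}  orig:{B,C}
  cell(1,1) a: {T0}  orig:{}
  cell(2,2) a: {T0}  orig:{}
  cell(3,3) b: {T2}  orig:{}
  cell(4,4) c: {B,C,T1}  orig:{B,C}
  cell(5,5) b: {T2}  orig:{}
  cell(6,6) c: {B,C,T1}  orig:{B,C}
  cell(7,7) c: {B,C,T1}  orig:{B,C}
  cell(0,1) ca: ∅
  cell(1,2) aa: ∅
  cell(2,3) ab: ∅
  cell(3,4) bc: {B,C,S}
  cell(4,5) cb: ∅
  cell(5,6) bc: {B,C,S}
  cell(6,7) cc: {B,C,S}
  cell(0,2) caa: ∅
  cell(1,3) aab: ∅
  cell(2,4) abc: ∅
  cell(3,5) bcb: ∅
  cell(4,6) cbc: {B,C,S}
  cell(5,7) bcc: {B,C,S}
  cell(0,3) caab: ∅
  cell(1,4) aabc: ∅
  cell(2,5) abcb: ∅
  cell(3,6) bcbc: {B,C,S}
  cell(4,7) cbcc: {B,C,S}
  cell(0,4) caabc: ∅
  cell(1,5) aabcb: ∅
  cell(2,6) abcbc: ∅
  cell(3,7) bcbcc: {B,C,S}
  cell(0,5) caabcb: ∅
  cell(1,6) aabcbc: ∅
  cell(2,7) abcbcc: ∅
  cell(0,6) caabcbc: ∅
  cell(1,7) aabcbcc: ∅
  cell(0,7) caabcbcc: ∅

S ∉ T[0,7] ⇒ NO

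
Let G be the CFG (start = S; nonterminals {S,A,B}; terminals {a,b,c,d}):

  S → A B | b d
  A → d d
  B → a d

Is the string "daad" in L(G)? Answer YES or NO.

Convert to CNF:
  S -> A B | T2 T0
  A -> T0 T0
  B -> T1 T0
  T0 -> d
  T1 -> a
  T2 -> b

CYK table (by increasing span):
  [0..0]={T0}  "d"  orig:{}
  [1..1]={T1}  "a"  orig:{}
  [2..2]={T1}  "a"  orig:{}
  [3..3]={T0}  "d"  orig:{}
  [0..1]=∅  "da"
  [1..2]=∅  "aa"
  [2..3]={B}  "ad"
  [0..2]=∅  "daa"
  [1..3]=∅  "aad"
  [0..3]=∅  "daad"

S ∉ T[0,3] ⇒ NO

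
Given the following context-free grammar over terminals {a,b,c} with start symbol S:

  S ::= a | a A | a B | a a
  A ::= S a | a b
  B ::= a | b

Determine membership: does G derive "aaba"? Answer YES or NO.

CNF form of G:
  S -> T0 A | T0 B | T0 T0 | a
  A -> S T0 | T0 T1
  B -> a | b
  T0 -> a
  T1 -> b

CYK table (by increasing span):
  cell(0,0) a: {B,S,T0}  orig:{B,S}
  cell(1,1) a: {B,S,T0}  orig:{B,S}
  cell(2,2) b: {B,T1}  orig:{B}
  cell(3,3) a: {B,S,T0}  orig:{B,S}
  cell(0,1) aa: {A,S}
  cell(1,2) ab: {A,S}
  cell(2,3) ba: ∅
  cell(0,2) aab: {S}
  cell(1,3) aba: {A}
  cell(0,3) aaba: {A,S}

S ∈ T[0,3] ⇒ YES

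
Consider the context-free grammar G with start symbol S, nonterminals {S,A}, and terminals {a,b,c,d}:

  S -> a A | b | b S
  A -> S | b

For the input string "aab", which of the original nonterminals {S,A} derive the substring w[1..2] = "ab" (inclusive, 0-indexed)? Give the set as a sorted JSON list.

Convert to CNF:
  S -> T0 A | T1 S | b
  A -> T0 A | T1 S | b
  T0 -> a
  T1 -> b

CYK table (by increasing span) — only the sub-triangle for w[1..2]:
  [1..1]={T0}  "a"  orig:{}
  [2..2]={A,S,T1}  "b"  orig:{A,S}
  [1..2]={A,S}  "ab"

Original NTs in T[1,2] deriving "ab": ["A", "S"]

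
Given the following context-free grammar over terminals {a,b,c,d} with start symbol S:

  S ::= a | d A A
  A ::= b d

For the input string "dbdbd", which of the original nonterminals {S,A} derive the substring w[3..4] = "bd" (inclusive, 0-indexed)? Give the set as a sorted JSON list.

Convert to CNF:
  S -> T1 X2 | a
  A -> T0 T1
  T0 -> b
  T1 -> d
  X2 -> A A

CYK fill (cells [i..j] with 3 ≤ i ≤ j ≤ 4 only):
  cell(3,3) b: {T0}  orig:{}
  cell(4,4) d: {T1}  orig:{}
  cell(3,4) bd: {A}

Original NTs in T[3,4] deriving "bd": ["A"]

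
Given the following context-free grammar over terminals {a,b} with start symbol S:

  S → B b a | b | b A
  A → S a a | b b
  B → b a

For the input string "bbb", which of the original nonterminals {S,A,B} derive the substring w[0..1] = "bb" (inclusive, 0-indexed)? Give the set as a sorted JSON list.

CNF form of G:
  S -> B X3 | T1 A | b
  A -> S X2 | T1 T1
  B -> T1 T0
  T0 -> a
  T1 -> b
  X2 -> T0 T0
  X3 -> T1 T0

CYK fill, restricted to cells inside w[0..1]:
  T[0,0] 'b' = {S,T1}  orig:{S}
  T[1,1] 'b' = {S,T1}  orig:{S}
  T[0,1] 'bb' = {A}

Original NTs in T[0,1] deriving "bb": ["A"]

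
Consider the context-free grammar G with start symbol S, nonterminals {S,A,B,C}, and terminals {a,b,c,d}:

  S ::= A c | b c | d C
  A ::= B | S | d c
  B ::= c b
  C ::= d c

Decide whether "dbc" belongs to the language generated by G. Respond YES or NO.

Convert to CNF:
  S -> A T0 | T1 T0 | T2 C
  A -> A T0 | T0 T1 | T1 T0 | T2 C | T2 T0
  B -> T0 T1
  C -> T2 T0
  T0 -> c
  T1 -> b
  T2 -> d

CYK table (by increasing span):
  T[0,0] 'd' = {T2}  orig:{}
  T[1,1] 'b' = {T1}  orig:{}
  T[2,2] 'c' = {T0}  orig:{}
  T[0,1] 'db' = ∅
  T[1,2] 'bc' = {A,S}
  T[0,2] 'dbc' = ∅

S ∉ T[0,2] ⇒ NO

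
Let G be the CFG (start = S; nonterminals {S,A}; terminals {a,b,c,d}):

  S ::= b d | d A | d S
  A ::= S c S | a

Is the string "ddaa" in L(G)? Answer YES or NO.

Convert to CNF:
  S -> T1 T2 | T2 A | T2 S
  A -> S X3 | a
  T0 -> c
  T1 -> b
  T2 -> d
  X3 -> T0 S

CYK table (by increasing span):
  T[0,0] 'd' = {T2}  orig:{}
  T[1,1] 'd' = {T2}  orig:{}
  T[2,2] 'a' = {A}
  T[3,3] 'a' = {A}
  T[0,1] 'dd' = ∅
  T[1,2] 'da' = {S}
  T[2,3] 'aa' = ∅
  T[0,2] 'dda' = {S}
  T[1,3] 'daa' = ∅
  T[0,3] 'ddaa' = ∅

S ∉ T[0,3] ⇒ NO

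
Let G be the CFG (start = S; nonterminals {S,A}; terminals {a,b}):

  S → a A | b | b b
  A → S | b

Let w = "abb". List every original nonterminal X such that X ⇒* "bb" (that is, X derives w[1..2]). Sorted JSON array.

Convert to CNF:
  S -> T0 A | T1 T1 | b
  A -> T0 A | T1 T1 | b
  T0 -> a
  T1 -> b

CYK table (by increasing span) (cells [i..j] with 1 ≤ i ≤ j ≤ 2 only):
  T[1,1] 'b' = {A,S,T1}  orig:{A,S}
  T[2,2] 'b' = {A,S,T1}  orig:{A,S}
  T[1,2] 'bb' = {A,S}

Original NTs in T[1,2] deriving "bb": ["A", "S"]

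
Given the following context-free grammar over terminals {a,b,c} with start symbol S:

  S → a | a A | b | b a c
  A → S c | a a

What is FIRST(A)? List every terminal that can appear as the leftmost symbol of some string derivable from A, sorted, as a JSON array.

Compute FIRST by fixpoint:
[1]
  A via A→a a: +{a}
  S via S→a: +{a}
  S via S→b: +{b}
  FIRST[S]={a,b}  FIRST[A]={a}
[2]
  A via A→S c: +{b}
  FIRST[S]={a,b}  FIRST[A]={a,b}
[3] (stable)
  FIRST[S]={a,b}  FIRST[A]={a,b}

FIRST(A) = ["a", "b"]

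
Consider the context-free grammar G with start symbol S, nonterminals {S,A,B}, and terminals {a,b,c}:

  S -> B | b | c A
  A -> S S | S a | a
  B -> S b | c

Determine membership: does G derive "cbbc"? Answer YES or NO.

Convert to CNF:
  S -> S T1 | T2 A | b | c
  A -> S S | S T0 | a
  B -> S T1 | c
  T0 -> a
  T1 -> b
  T2 -> c

CYK fill:
  T[0,0] 'c' = {B,S,T2}  orig:{B,S}
  T[1,1] 'b' = {S,T1}  orig:{S}
  T[2,2] 'b' = {S,T1}  orig:{S}
  T[3,3] 'c' = {B,S,T2}  orig:{B,S}
  T[0,1] 'cb' = {A,B,S}
  T[1,2] 'bb' = {A,B,S}
  T[2,3] 'bc' = {A}
  T[0,2] 'cbb' = {A,B,S}
  T[1,3] 'bbc' = {A}
  T[0,3] 'cbbc' = {A,S}

S ∈ T[0,3] ⇒ YES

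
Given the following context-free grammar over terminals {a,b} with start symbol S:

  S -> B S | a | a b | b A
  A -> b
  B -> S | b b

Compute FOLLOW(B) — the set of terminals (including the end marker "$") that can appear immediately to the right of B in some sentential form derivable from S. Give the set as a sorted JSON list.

Compute FIRST by fixpoint:
pass 1:
  A via A→b: +{b}
  B via B→b b: +{b}
  S via S→B S: +{b}
  S via S→a: +{a}
  FIRST(S)={a,b}  FIRST(A)={b}  FIRST(B)={b}
pass 2:
  B via B→S: +{a}
  FIRST(S)={a,b}  FIRST(A)={b}  FIRST(B)={a,b}
pass 3: (no change)
  FIRST(S)={a,b}  FIRST(A)={b}  FIRST(B)={a,b}

FOLLOW sets:
initialize: $ ∈ FOLLOW(S)
pass 1:
  S→B S: FOLLOW(B) ⊇ FIRST(S) = {a,b}; new: +{a,b}
  S→b A: FOLLOW(A) ⊇ FOLLOW(S) ⊇ {$}; new: +{$}
  S: {$}  A: {$}  B: {a,b}
pass 2:
  B→S: FOLLOW(S) ⊇ FOLLOW(B) ⊇ {a,b}; new: +{a,b}
  S→b A: FOLLOW(A) ⊇ FOLLOW(S) ⊇ {$,a,b}; new: +{a,b}
  S: {$,a,b}  A: {$,a,b}  B: {a,b}
pass 3: (stable)
  S: {$,a,b}  A: {$,a,b}  B: {a,b}

FOLLOW(B) = ["a", "b"]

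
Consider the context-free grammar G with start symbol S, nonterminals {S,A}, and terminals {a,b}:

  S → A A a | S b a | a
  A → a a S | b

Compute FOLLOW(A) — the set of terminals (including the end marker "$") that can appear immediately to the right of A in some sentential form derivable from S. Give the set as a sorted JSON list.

Compute FIRST by fixpoint:
[1]
  A via A→a a S: +{a}
  A via A→b: +{b}
  S via S→A A a: +{a,b}
  FIRST[S]={a,b}  FIRST[A]={a,b}
[2] (no change)
  FIRST[S]={a,b}  FIRST[A]={a,b}

FOLLOW sets:
FOLLOW(S) := {$}
[1]
  S→A A a: FOLLOW(A) ⊇ FIRST(A) = {a,b}; new: +{a,b}
  S→S b a: FOLLOW(S) ⊇ FIRST(b) = {b}; new: +{b}
  FOLLOW(S)={$,b}  FOLLOW(A)={a,b}
[2]
  A→a a S: FOLLOW(S) ⊇ FOLLOW(A) ⊇ {a,b}; new: +{a}
  FOLLOW(S)={$,a,b}  FOLLOW(A)={a,b}
[3] (stable)
  FOLLOW(S)={$,a,b}  FOLLOW(A)={a,b}

FOLLOW(A) = ["a", "b"]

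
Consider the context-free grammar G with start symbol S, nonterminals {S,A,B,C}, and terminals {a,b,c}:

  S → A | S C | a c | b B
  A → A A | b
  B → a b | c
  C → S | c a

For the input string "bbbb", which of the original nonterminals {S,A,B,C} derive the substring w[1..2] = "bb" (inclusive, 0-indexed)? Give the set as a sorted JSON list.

Convert to CNF:
  S -> A A | S C | T0 T2 | T1 B | b
  A -> A A | b
  B -> T0 T1 | c
  C -> A A | S C | T0 T2 | T1 B | T2 T0 | b
  T0 -> a
  T1 -> b
  T2 -> c

CYK fill — only the sub-triangle for w[1..2]:
  [1..1]={A,C,S,T1}  "b"  orig:{A,C,S}
  [2..2]={A,C,S,T1}  "b"  orig:{A,C,S}
  [1..2]={A,C,S}  "bb"

Original NTs in T[1,2] deriving "bb": ["A", "C", "S"]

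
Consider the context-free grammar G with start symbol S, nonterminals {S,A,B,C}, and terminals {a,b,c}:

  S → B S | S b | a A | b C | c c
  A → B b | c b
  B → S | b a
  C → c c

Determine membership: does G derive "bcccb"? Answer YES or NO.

Convert to CNF:
  S -> B S | S T0 | T0 C | T1 T1 | T2 A
  A -> B T0 | T1 T0
  B -> B S | S T0 | T0 C | T0 T2 | T1 T1 | T2 A
  C -> T1 T1
  T0 -> b
  T1 -> c
  T2 -> a

Fill CYK table bottom-up:
  cell(0,0) b: {T0}  orig:{}
  cell(1,1) c: {T1}  orig:{}
  cell(2,2) c: {T1}  orig:{}
  cell(3,3) c: {T1}  orig:{}
  cell(4,4) b: {T0}  orig:{}
  cell(0,1) bc: ∅
  cell(1,2) cc: {B,C,S}
  cell(2,3) cc: {B,C,S}
  cell(3,4) cb: {A}
  cell(0,2) bcc: {B,S}
  cell(1,3) ccc: ∅
  cell(2,4) ccb: {A,B,S}
  cell(0,3) bccc: ∅
  cell(1,4) cccb: ∅
  cell(0,4) bcccb: ∅

S ∉ T[0,4] ⇒ NO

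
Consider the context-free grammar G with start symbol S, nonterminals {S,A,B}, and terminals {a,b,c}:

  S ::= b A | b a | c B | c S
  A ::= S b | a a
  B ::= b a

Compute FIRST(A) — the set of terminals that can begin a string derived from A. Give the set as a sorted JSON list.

Compute FIRST by fixpoint:
pass 1:
  A via A→a a: +{a}
  B via B→b a: +{b}
  S via S→b A: +{b}
  S via S→c B: +{c}
  S: {b,c}  A: {a}  B: {b}
pass 2:
  A via A→S b: +{b,c}
  S: {b,c}  A: {a,b,c}  B: {b}
pass 3: (stable)
  S: {b,c}  A: {a,b,c}  B: {b}

FIRST(A) = ["a", "b", "c"]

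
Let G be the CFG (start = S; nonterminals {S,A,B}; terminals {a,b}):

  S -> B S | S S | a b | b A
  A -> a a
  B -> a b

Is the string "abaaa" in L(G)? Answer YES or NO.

CNF form of G:
  S -> B S | S S | T0 T1 | T1 A
  A -> T0 T0
  B -> T0 T1
  T0 -> a
  T1 -> b

Fill CYK table bottom-up:
  T[0,0] 'a' = {T0}  orig:{}
  T[1,1] 'b' = {T1}  orig:{}
  T[2,2] 'a' = {T0}  orig:{}
  T[3,3] 'a' = {T0}  orig:{}
  T[4,4] 'a' = {T0}  orig:{}
  T[0,1] 'ab' = {B,S}
  T[1,2] 'ba' = ∅
  T[2,3] 'aa' = {A}
  T[3,4] 'aa' = {A}
  T[0,2] 'aba' = ∅
  T[1,3] 'baa' = {S}
  T[2,4] 'aaa' = ∅
  T[0,3] 'abaa' = ∅
  T[1,4] 'baaa' = ∅
  T[0,4] 'abaaa' = ∅

S ∉ T[0,4] ⇒ NO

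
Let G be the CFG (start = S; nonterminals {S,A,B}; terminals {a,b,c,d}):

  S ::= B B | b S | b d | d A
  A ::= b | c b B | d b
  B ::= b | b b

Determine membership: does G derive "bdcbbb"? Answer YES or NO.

CNF form of G:
  S -> B B | T1 S | T1 T2 | T2 A
  A -> T0 X3 | T2 T1 | b
  B -> T1 T1 | b
  T0 -> c
  T1 -> b
  T2 -> d
  X3 -> T1 B

CYK table (by increasing span):
  [0..0]={A,B,T1}  "b"  orig:{A,B}
  [1..1]={T2}  "d"  orig:{}
  [2..2]={T0}  "c"  orig:{}
  [3..3]={A,B,T1}  "b"  orig:{A,B}
  [4..4]={A,B,T1}  "b"  orig:{A,B}
  [5..5]={A,B,T1}  "b"  orig:{A,B}
  [0..1]={S}  "bd"
  [1..2]=∅  "dc"
  [2..3]=∅  "cb"
  [3..4]={B,S,X3}  "bb"  orig:{B,S}
  [4..5]={B,S,X3}  "bb"  orig:{B,S}
  [0..2]=∅  "bdc"
  [1..3]=∅  "dcb"
  [2..4]={A}  "cbb"
  [3..5]={S,X3}  "bbb"  orig:{S}
  [0..3]=∅  "bdcb"
  [1..4]={S}  "dcbb"
  [2..5]={A}  "cbbb"
  [0..4]={S}  "bdcbb"
  [1..5]={S}  "dcbbb"
  [0..5]={S}  "bdcbbb"

S ∈ T[0,5] ⇒ YES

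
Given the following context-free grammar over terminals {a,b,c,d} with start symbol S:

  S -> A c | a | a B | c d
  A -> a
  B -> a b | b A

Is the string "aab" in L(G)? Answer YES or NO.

Convert to CNF:
  S -> A T2 | T0 B | T2 T3 | a
  A -> a
  B -> T0 T1 | T1 A
  T0 -> a
  T1 -> b
  T2 -> c
  T3 -> d

CYK table (by increasing span):
  cell(0,0) a: {A,S,T0}  orig:{A,S}
  cell(1,1) a: {A,S,T0}  orig:{A,S}
  cell(2,2) b: {T1}  orig:{}
  cell(0,1) aa: ∅
  cell(1,2) ab: {B}
  cell(0,2) aab: {S}

S ∈ T[0,2] ⇒ YES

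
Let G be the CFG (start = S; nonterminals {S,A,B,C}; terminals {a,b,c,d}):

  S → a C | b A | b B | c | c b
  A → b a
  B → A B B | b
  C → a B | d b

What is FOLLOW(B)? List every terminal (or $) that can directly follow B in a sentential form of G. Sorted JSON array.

FIRST iteration:
iter 1:
  A via A→b a: +{b}
  B via B→A B B: +{b}
  C via C→a B: +{a}
  C via C→d b: +{d}
  S via S→a C: +{a}
  S via S→b A: +{b}
  S via S→c: +{c}
  FIRST(S)={a,b,c}  FIRST(A)={b}  FIRST(B)={b}  FIRST(C)={a,d}
iter 2: done
  FIRST(S)={a,b,c}  FIRST(A)={b}  FIRST(B)={b}  FIRST(C)={a,d}

Compute FOLLOW by fixpoint:
FOLLOW(S) := {$}
round 1:
  B→A B B: FOLLOW(A) ⊇ FIRST(B) = {b}; new: +{b}
  B→A B B: FOLLOW(B) ⊇ FIRST(B) = {b}; new: +{b}
  S→a C: FOLLOW(C) ⊇ FOLLOW(S) ⊇ {$}; new: +{$}
  S→b A: FOLLOW(A) ⊇ FOLLOW(S) ⊇ {$}; new: +{$}
  S→b B: FOLLOW(B) ⊇ FOLLOW(S) ⊇ {$}; new: +{$}
  FOLLOW(S)={$}  FOLLOW(A)={$,b}  FOLLOW(B)={$,b}  FOLLOW(C)={$}
round 2: (no change)
  FOLLOW(S)={$}  FOLLOW(A)={$,b}  FOLLOW(B)={$,b}  FOLLOW(C)={$}

FOLLOW(B) = ["$", "b"]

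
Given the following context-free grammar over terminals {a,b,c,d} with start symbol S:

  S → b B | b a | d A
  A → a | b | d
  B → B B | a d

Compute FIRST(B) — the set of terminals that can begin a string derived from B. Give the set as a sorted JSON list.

FIRST iteration:
pass 1:
  A via A→a: +{a}
  A via A→b: +{b}
  A via A→d: +{d}
  B via B→a d: +{a}
  S via S→b B: +{b}
  S via S→d A: +{d}
  FIRST[S]={b,d}  FIRST[A]={a,b,d}  FIRST[B]={a}
pass 2: (no change)
  FIRST[S]={b,d}  FIRST[A]={a,b,d}  FIRST[B]={a}

FIRST(B) = ["a"]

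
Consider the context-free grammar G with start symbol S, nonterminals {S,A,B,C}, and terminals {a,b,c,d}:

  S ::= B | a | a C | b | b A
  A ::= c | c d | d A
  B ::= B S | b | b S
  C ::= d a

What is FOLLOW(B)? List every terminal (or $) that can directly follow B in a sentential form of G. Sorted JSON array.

FIRST iteration:
pass 1:
  A via A→c: +{c}
  A via A→d A: +{d}
  B via B→b: +{b}
  C via C→d a: +{d}
  S via S→B: +{b}
  S via S→a: +{a}
  FIRST(S)={a,b}  FIRST(A)={c,d}  FIRST(B)={b}  FIRST(C)={d}
pass 2: done
  FIRST(S)={a,b}  FIRST(A)={c,d}  FIRST(B)={b}  FIRST(C)={d}

FOLLOW sets:
initialize: $ ∈ FOLLOW(S)
iter 1:
  B→B S: FOLLOW(B) ⊇ FIRST(S) = {a,b}; new: +{a,b}
  B→B S: FOLLOW(S) ⊇ FOLLOW(B) ⊇ {a,b}; new: +{a,b}
  S→B: FOLLOW(B) ⊇ FOLLOW(S) ⊇ {$,a,b}; new: +{$}
  S→a C: FOLLOW(C) ⊇ FOLLOW(S) ⊇ {$,a,b}; new: +{$,a,b}
  S→b A: FOLLOW(A) ⊇ FOLLOW(S) ⊇ {$,a,b}; new: +{$,a,b}
  FOLLOW[S]={$,a,b}  FOLLOW[A]={$,a,b}  FOLLOW[B]={$,a,b}  FOLLOW[C]={$,a,b}
iter 2: (stable)
  FOLLOW[S]={$,a,b}  FOLLOW[A]={$,a,b}  FOLLOW[B]={$,a,b}  FOLLOW[C]={$,a,b}

FOLLOW(B) = ["$", "a", "b"]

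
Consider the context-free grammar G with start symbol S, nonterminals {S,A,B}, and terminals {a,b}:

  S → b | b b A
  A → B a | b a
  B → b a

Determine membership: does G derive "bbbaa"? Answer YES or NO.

CNF form of G:
  S -> T1 X2 | b
  A -> B T0 | T1 T0
  B -> T1 T0
  T0 -> a
  T1 -> b
  X2 -> T1 A

CYK fill:
  cell(0,0) b: {S,T1}  orig:{S}
  cell(1,1) b: {S,T1}  orig:{S}
  cell(2,2) b: {S,T1}  orig:{S}
  cell(3,3) a: {T0}  orig:{}
  cell(4,4) a: {T0}  orig:{}
  cell(0,1) bb: ∅
  cell(1,2) bb: ∅
  cell(2,3) ba: {A,B}
  cell(3,4) aa: ∅
  cell(0,2) bbb: ∅
  cell(1,3) bba: {X2}  orig:{}
  cell(2,4) baa: {A}
  cell(0,3) bbba: {S}
  cell(1,4) bbaa: {X2}  orig:{}
  cell(0,4) bbbaa: {S}

S ∈ T[0,4] ⇒ YES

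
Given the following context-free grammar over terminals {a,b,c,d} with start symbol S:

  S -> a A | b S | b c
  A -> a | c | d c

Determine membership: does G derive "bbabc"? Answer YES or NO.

Convert to CNF:
  S -> T2 A | T3 S | T3 T1
  A -> T0 T1 | a | c
  T0 -> d
  T1 -> c
  T2 -> a
  T3 -> b

CYK table (by increasing span):
  [0..0]={T3}  "b"  orig:{}
  [1..1]={T3}  "b"  orig:{}
  [2..2]={A,T2}  "a"  orig:{A}
  [3..3]={T3}  "b"  orig:{}
  [4..4]={A,T1}  "c"  orig:{A}
  [0..1]=∅  "bb"
  [1..2]=∅  "ba"
  [2..3]=∅  "ab"
  [3..4]={S}  "bc"
  [0..2]=∅  "bba"
  [1..3]=∅  "bab"
  [2..4]=∅  "abc"
  [0..3]=∅  "bbab"
  [1..4]=∅  "babc"
  [0..4]=∅  "bbabc"

S ∉ T[0,4] ⇒ NO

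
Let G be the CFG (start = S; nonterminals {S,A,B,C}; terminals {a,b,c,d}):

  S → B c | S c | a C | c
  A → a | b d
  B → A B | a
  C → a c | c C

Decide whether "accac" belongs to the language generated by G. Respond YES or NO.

Convert to CNF:
  S -> B T3 | S T3 | T2 C | c
  A -> T0 T1 | a
  B -> A B | a
  C -> T2 T3 | T3 C
  T0 -> b
  T1 -> d
  T2 -> a
  T3 -> c

Fill CYK table bottom-up:
  cell(0,0) a: {A,B,T2}  orig:{A,B}
  cell(1,1) c: {S,T3}  orig:{S}
  cell(2,2) c: {S,T3}  orig:{S}
  cell(3,3) a: {A,B,T2}  orig:{A,B}
  cell(4,4) c: {S,T3}  orig:{S}
  cell(0,1) ac: {C,S}
  cell(1,2) cc: {S}
  cell(2,3) ca: ∅
  cell(3,4) ac: {C,S}
  cell(0,2) acc: {S}
  cell(1,3) cca: ∅
  cell(2,4) cac: {C}
  cell(0,3) acca: ∅
  cell(1,4) ccac: {C}
  cell(0,4) accac: {S}

S ∈ T[0,4] ⇒ YES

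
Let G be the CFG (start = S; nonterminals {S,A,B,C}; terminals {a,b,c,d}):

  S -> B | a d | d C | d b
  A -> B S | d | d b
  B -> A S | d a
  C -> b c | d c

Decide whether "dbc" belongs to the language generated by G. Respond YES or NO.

CNF form of G:
  S -> A S | T0 C | T0 T1 | T0 T2 | T2 T0
  A -> B S | T0 T1 | d
  B -> A S | T0 T2
  C -> T0 T3 | T1 T3
  T0 -> d
  T1 -> b
  T2 -> a
  T3 -> c

Fill CYK table bottom-up:
  [0..0]={A,T0}  "d"  orig:{A}
  [1..1]={T1}  "b"  orig:{}
  [2..2]={T3}  "c"  orig:{}
  [0..1]={A,S}  "db"
  [1..2]={C}  "bc"
  [0..2]={S}  "dbc"

S ∈ T[0,2] ⇒ YES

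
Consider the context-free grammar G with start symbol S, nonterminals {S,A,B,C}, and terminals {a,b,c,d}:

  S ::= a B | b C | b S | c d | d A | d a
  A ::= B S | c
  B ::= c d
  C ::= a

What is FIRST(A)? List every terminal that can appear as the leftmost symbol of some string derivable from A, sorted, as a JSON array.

Compute FIRST by fixpoint:
pass 1:
  A via A→c: +{c}
  B via B→c d: +{c}
  C via C→a: +{a}
  S via S→a B: +{a}
  S via S→b C: +{b}
  S via S→c d: +{c}
  S via S→d A: +{d}
  FIRST(S)={a,b,c,d}  FIRST(A)={c}  FIRST(B)={c}  FIRST(C)={a}
pass 2: — fixpoint
  FIRST(S)={a,b,c,d}  FIRST(A)={c}  FIRST(B)={c}  FIRST(C)={a}

FIRST(A) = ["c"]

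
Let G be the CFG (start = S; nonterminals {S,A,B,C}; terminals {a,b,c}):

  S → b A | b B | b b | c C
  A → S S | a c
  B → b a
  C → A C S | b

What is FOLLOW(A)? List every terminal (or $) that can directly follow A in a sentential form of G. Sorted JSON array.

FIRST iteration:
round 1:
  A via A→a c: +{a}
  B via B→b a: +{b}
  C via C→A C S: +{a}
  C via C→b: +{b}
  S via S→b A: +{b}
  S via S→c C: +{c}
  FIRST(S)={b,c}  FIRST(A)={a}  FIRST(B)={b}  FIRST(C)={a,b}
round 2:
  A via A→S S: +{b,c}
  C via C→A C S: +{c}
  FIRST(S)={b,c}  FIRST(A)={a,b,c}  FIRST(B)={b}  FIRST(C)={a,b,c}
round 3: (no change)
  FIRST(S)={b,c}  FIRST(A)={a,b,c}  FIRST(B)={b}  FIRST(C)={a,b,c}

Compute FOLLOW by fixpoint:
FOLLOW(S) := {$}
pass 1:
  A→S S: FOLLOW(S) ⊇ FIRST(S) = {b,c}; new: +{b,c}
  C→A C S: FOLLOW(A) ⊇ FIRST(C) = {a,b,c}; new: +{a,b,c}
  C→A C S: FOLLOW(C) ⊇ FIRST(S) = {b,c}; new: +{b,c}
  S→b A: FOLLOW(A) ⊇ FOLLOW(S) ⊇ {$,b,c}; new: +{$}
  S→b B: FOLLOW(B) ⊇ FOLLOW(S) ⊇ {$,b,c}; new: +{$,b,c}
  S→c C: FOLLOW(C) ⊇ FOLLOW(S) ⊇ {$,b,c}; new: +{$}
  S: {$,b,c}  A: {$,a,b,c}  B: {$,b,c}  C: {$,b,c}
pass 2:
  A→S S: FOLLOW(S) ⊇ FOLLOW(A) ⊇ {$,a,b,c}; new: +{a}
  S→b B: FOLLOW(B) ⊇ FOLLOW(S) ⊇ {$,a,b,c}; new: +{a}
  S→c C: FOLLOW(C) ⊇ FOLLOW(S) ⊇ {$,a,b,c}; new: +{a}
  S: {$,a,b,c}  A: {$,a,b,c}  B: {$,a,b,c}  C: {$,a,b,c}
pass 3: done
  S: {$,a,b,c}  A: {$,a,b,c}  B: {$,a,b,c}  C: {$,a,b,c}

FOLLOW(A) = ["$", "a", "b", "c"]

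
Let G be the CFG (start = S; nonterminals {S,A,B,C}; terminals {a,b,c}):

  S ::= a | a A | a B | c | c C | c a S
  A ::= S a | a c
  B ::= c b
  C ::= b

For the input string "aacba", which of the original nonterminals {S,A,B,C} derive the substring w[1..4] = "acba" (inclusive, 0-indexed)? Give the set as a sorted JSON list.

CNF form of G:
  S -> T0 A | T0 B | T1 C | T1 X3 | a | c
  A -> S T0 | T0 T1
  B -> T1 T2
  C -> b
  T0 -> a
  T1 -> c
  T2 -> b
  X3 -> T0 S

CYK fill, restricted to cells inside w[1..4]:
  T[1,1] 'a' = {S,T0}  orig:{S}
  T[2,2] 'c' = {S,T1}  orig:{S}
  T[3,3] 'b' = {C,T2}  orig:{C}
  T[4,4] 'a' = {S,T0}  orig:{S}
  T[1,2] 'ac' = {A,X3}  orig:{A}
  T[2,3] 'cb' = {B,S}
  T[3,4] 'ba' = ∅
  T[1,3] 'acb' = {S,X3}  orig:{S}
  T[2,4] 'cba' = {A}
  T[1,4] 'acba' = {A,S}

Original NTs in T[1,4] deriving "acba": ["A", "S"]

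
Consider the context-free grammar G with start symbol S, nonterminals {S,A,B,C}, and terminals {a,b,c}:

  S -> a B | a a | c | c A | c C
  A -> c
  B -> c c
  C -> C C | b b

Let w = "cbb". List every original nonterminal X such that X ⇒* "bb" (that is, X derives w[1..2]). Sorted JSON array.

Convert to CNF:
  S -> T0 A | T0 C | T2 B | T2 T2 | c
  A -> c
  B -> T0 T0
  C -> C C | T1 T1
  T0 -> c
  T1 -> b
  T2 -> a

Fill CYK table bottom-up (cells [i..j] with 1 ≤ i ≤ j ≤ 2 only):
  [1..1]={T1}  "b"  orig:{}
  [2..2]={T1}  "b"  orig:{}
  [1..2]={C}  "bb"

Original NTs in T[1,2] deriving "bb": ["C"]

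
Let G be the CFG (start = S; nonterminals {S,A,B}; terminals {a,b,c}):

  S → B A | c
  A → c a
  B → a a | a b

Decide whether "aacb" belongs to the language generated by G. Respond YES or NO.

Convert to CNF:
  S -> B A | c
  A -> T0 T1
  B -> T1 T1 | T1 T2
  T0 -> c
  T1 -> a
  T2 -> b

CYK fill:
  [0..0]={T1}  "a"  orig:{}
  [1..1]={T1}  "a"  orig:{}
  [2..2]={S,T0}  "c"  orig:{S}
  [3..3]={T2}  "b"  orig:{}
  [0..1]={B}  "aa"
  [1..2]=∅  "ac"
  [2..3]=∅  "cb"
  [0..2]=∅  "aac"
  [1..3]=∅  "acb"
  [0..3]=∅  "aacb"

S ∉ T[0,3] ⇒ NO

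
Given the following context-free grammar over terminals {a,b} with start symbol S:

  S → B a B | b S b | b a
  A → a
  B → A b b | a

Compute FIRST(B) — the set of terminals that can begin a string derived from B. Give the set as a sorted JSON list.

FIRST iteration:
[1]
  A via A→a: +{a}
  B via B→A b b: +{a}
  S via S→B a B: +{a}
  S via S→b S b: +{b}
  FIRST(S)={a,b}  FIRST(A)={a}  FIRST(B)={a}
[2] (no change)
  FIRST(S)={a,b}  FIRST(A)={a}  FIRST(B)={a}

FIRST(B) = ["a"]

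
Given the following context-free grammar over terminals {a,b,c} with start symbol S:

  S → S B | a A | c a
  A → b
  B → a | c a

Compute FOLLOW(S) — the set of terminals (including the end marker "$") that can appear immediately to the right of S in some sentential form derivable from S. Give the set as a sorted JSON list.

FIRST sets, iterate to fixpoint:
pass 1:
  A via A→b: +{b}
  B via B→a: +{a}
  B via B→c a: +{c}
  S via S→a A: +{a}
  S via S→c a: +{c}
  S: {a,c}  A: {b}  B: {a,c}
pass 2: (stable)
  S: {a,c}  A: {b}  B: {a,c}

Compute FOLLOW by fixpoint:
initialize: $ ∈ FOLLOW(S)
[1]
  S→S B: FOLLOW(S) ⊇ FIRST(B) = {a,c}; new: +{a,c}
  S→S B: FOLLOW(B) ⊇ FOLLOW(S) ⊇ {$,a,c}; new: +{$,a,c}
  S→a A: FOLLOW(A) ⊇ FOLLOW(S) ⊇ {$,a,c}; new: +{$,a,c}
  S: {$,a,c}  A: {$,a,c}  B: {$,a,c}
[2] — fixpoint
  S: {$,a,c}  A: {$,a,c}  B: {$,a,c}

FOLLOW(S) = ["$", "a", "c"]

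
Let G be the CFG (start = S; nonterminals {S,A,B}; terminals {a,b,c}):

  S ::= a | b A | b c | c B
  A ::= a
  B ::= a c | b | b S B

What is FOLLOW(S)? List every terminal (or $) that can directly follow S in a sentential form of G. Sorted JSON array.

FIRST iteration:
pass 1:
  A via A→a: +{a}
  B via B→a c: +{a}
  B via B→b: +{b}
  S via S→a: +{a}
  S via S→b A: +{b}
  S via S→c B: +{c}
  FIRST(S)={a,b,c}  FIRST(A)={a}  FIRST(B)={a,b}
pass 2: (stable)
  FIRST(S)={a,b,c}  FIRST(A)={a}  FIRST(B)={a,b}

FOLLOW sets:
FOLLOW(S) := {$}
iter 1:
  B→b S B: FOLLOW(S) ⊇ FIRST(B) = {a,b}; new: +{a,b}
  S→b A: FOLLOW(A) ⊇ FOLLOW(S) ⊇ {$,a,b}; new: +{$,a,b}
  S→c B: FOLLOW(B) ⊇ FOLLOW(S) ⊇ {$,a,b}; new: +{$,a,b}
  FOLLOW[S]={$,a,b}  FOLLOW[A]={$,a,b}  FOLLOW[B]={$,a,b}
iter 2: done
  FOLLOW[S]={$,a,b}  FOLLOW[A]={$,a,b}  FOLLOW[B]={$,a,b}

FOLLOW(S) = ["$", "a", "b"]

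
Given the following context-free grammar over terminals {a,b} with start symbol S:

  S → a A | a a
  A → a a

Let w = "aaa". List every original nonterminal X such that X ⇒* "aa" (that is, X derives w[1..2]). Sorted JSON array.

Convert to CNF:
  S -> T0 A | T0 T0
  A -> T0 T0
  T0 -> a

Fill CYK table bottom-up — only the sub-triangle for w[1..2]:
  [1..1]={T0}  "a"  orig:{}
  [2..2]={T0}  "a"  orig:{}
  [1..2]={A,S}  "aa"

Original NTs in T[1,2] deriving "aa": ["A", "S"]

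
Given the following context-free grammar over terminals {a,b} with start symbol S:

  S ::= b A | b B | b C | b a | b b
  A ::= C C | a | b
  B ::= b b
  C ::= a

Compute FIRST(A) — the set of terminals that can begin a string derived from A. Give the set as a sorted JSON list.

FIRST iteration:
[1]
  A via A→a: +{a}
  A via A→b: +{b}
  B via B→b b: +{b}
  C via C→a: +{a}
  S via S→b A: +{b}
  S: {b}  A: {a,b}  B: {b}  C: {a}
[2] (stable)
  S: {b}  A: {a,b}  B: {b}  C: {a}

FIRST(A) = ["a", "b"]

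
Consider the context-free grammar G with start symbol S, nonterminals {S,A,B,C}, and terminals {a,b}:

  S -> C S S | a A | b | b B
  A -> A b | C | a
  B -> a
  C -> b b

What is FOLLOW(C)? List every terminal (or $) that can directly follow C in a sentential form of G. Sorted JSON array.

FIRST sets, iterate to fixpoint:
pass 1:
  A via A→a: +{a}
  B via B→a: +{a}
  C via C→b b: +{b}
  S via S→C S S: +{b}
  S via S→a A: +{a}
  FIRST[S]={a,b}  FIRST[A]={a}  FIRST[B]={a}  FIRST[C]={b}
pass 2:
  A via A→C: +{b}
  FIRST[S]={a,b}  FIRST[A]={a,b}  FIRST[B]={a}  FIRST[C]={b}
pass 3: done
  FIRST[S]={a,b}  FIRST[A]={a,b}  FIRST[B]={a}  FIRST[C]={b}

FOLLOW iteration:
initialize: $ ∈ FOLLOW(S)
round 1:
  A→A b: FOLLOW(A) ⊇ FIRST(b) = {b}; new: +{b}
  A→C: FOLLOW(C) ⊇ FOLLOW(A) ⊇ {b}; new: +{b}
  S→C S S: FOLLOW(C) ⊇ FIRST(S) = {a,b}; new: +{a}
  S→C S S: FOLLOW(S) ⊇ FIRST(S) = {a,b}; new: +{a,b}
  S→a A: FOLLOW(A) ⊇ FOLLOW(S) ⊇ {$,a,b}; new: +{$,a}
  S→b B: FOLLOW(B) ⊇ FOLLOW(S) ⊇ {$,a,b}; new: +{$,a,b}
  FOLLOW[S]={$,a,b}  FOLLOW[A]={$,a,b}  FOLLOW[B]={$,a,b}  FOLLOW[C]={a,b}
round 2:
  A→C: FOLLOW(C) ⊇ FOLLOW(A) ⊇ {$,a,b}; new: +{$}
  FOLLOW[S]={$,a,b}  FOLLOW[A]={$,a,b}  FOLLOW[B]={$,a,b}  FOLLOW[C]={$,a,b}
round 3: — fixpoint
  FOLLOW[S]={$,a,b}  FOLLOW[A]={$,a,b}  FOLLOW[B]={$,a,b}  FOLLOW[C]={$,a,b}

FOLLOW(C) = ["$", "a", "b"]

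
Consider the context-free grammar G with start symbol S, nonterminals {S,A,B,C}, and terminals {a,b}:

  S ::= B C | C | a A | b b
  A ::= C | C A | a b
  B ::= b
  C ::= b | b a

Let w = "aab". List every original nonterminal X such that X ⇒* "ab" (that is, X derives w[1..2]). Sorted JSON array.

CNF form of G:
  S -> B C | T0 A | T1 T0 | T1 T1 | b
  A -> C A | T0 T1 | T1 T0 | b
  B -> b
  C -> T1 T0 | b
  T0 -> a
  T1 -> b

CYK table (by increasing span) (cells [i..j] with 1 ≤ i ≤ j ≤ 2 only):
  T[1,1] 'a' = {T0}  orig:{}
  T[2,2] 'b' = {A,B,C,S,T1}  orig:{A,B,C,S}
  T[1,2] 'ab' = {A,S}

Original NTs in T[1,2] deriving "ab": ["A", "S"]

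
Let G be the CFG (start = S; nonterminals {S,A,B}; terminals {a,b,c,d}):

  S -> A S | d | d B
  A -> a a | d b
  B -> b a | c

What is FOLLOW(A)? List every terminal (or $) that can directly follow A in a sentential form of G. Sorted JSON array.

Compute FIRST by fixpoint:
round 1:
  A via A→a a: +{a}
  A via A→d b: +{d}
  B via B→b a: +{b}
  B via B→c: +{c}
  S via S→A S: +{a,d}
  FIRST(S)={a,d}  FIRST(A)={a,d}  FIRST(B)={b,c}
round 2: done
  FIRST(S)={a,d}  FIRST(A)={a,d}  FIRST(B)={b,c}

Compute FOLLOW by fixpoint:
FOLLOW(S) := {$}
[1]
  S→A S: FOLLOW(A) ⊇ FIRST(S) = {a,d}; new: +{a,d}
  S→d B: FOLLOW(B) ⊇ FOLLOW(S) ⊇ {$}; new: +{$}
  FOLLOW(S)={$}  FOLLOW(A)={a,d}  FOLLOW(B)={$}
[2] (stable)
  FOLLOW(S)={$}  FOLLOW(A)={a,d}  FOLLOW(B)={$}

FOLLOW(A) = ["a", "d"]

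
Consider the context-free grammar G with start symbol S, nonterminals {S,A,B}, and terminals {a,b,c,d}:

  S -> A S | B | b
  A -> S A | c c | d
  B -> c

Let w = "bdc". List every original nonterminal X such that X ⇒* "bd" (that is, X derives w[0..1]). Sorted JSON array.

CNF form of G:
  S -> A S | b | c
  A -> S A | T0 T0 | d
  B -> c
  T0 -> c

CYK table (by increasing span) — only the sub-triangle for w[0..1]:
  [0..0]={S}  "b"
  [1..1]={A}  "d"
  [0..1]={A}  "bd"

Original NTs in T[0,1] deriving "bd": ["A"]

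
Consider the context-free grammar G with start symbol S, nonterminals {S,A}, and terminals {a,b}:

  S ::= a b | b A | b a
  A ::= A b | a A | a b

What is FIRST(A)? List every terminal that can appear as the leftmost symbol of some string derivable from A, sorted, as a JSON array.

Compute FIRST by fixpoint:
pass 1:
  A via A→a A: +{a}
  S via S→a b: +{a}
  S via S→b A: +{b}
  FIRST(S)={a,b}  FIRST(A)={a}
pass 2: done
  FIRST(S)={a,b}  FIRST(A)={a}

FIRST(A) = ["a"]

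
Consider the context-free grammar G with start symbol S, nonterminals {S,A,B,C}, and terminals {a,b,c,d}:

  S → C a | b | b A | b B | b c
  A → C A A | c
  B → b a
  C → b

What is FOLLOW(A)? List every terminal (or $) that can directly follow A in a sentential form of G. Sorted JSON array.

Compute FIRST by fixpoint:
[1]
  A via A→c: +{c}
  B via B→b a: +{b}
  C via C→b: +{b}
  S via S→C a: +{b}
  FIRST(S)={b}  FIRST(A)={c}  FIRST(B)={b}  FIRST(C)={b}
[2]
  A via A→C A A: +{b}
  FIRST(S)={b}  FIRST(A)={b,c}  FIRST(B)={b}  FIRST(C)={b}
[3] — fixpoint
  FIRST(S)={b}  FIRST(A)={b,c}  FIRST(B)={b}  FIRST(C)={b}

FOLLOW sets:
FOLLOW(S) := {$}
round 1:
  A→C A A: FOLLOW(C) ⊇ FIRST(A) = {b,c}; new: +{b,c}
  A→C A A: FOLLOW(A) ⊇ FIRST(A) = {b,c}; new: +{b,c}
  S→C a: FOLLOW(C) ⊇ FIRST(a) = {a}; new: +{a}
  S→b A: FOLLOW(A) ⊇ FOLLOW(S) ⊇ {$}; new: +{$}
  S→b B: FOLLOW(B) ⊇ FOLLOW(S) ⊇ {$}; new: +{$}
  S: {$}  A: {$,b,c}  B: {$}  C: {a,b,c}
round 2: — fixpoint
  S: {$}  A: {$,b,c}  B: {$}  C: {a,b,c}

FOLLOW(A) = ["$", "b", "c"]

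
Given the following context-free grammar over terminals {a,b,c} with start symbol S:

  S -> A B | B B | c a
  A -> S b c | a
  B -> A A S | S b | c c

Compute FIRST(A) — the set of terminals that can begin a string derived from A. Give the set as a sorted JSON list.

FIRST sets, iterate to fixpoint:
pass 1:
  A via A→a: +{a}
  B via B→A A S: +{a}
  B via B→c c: +{c}
  S via S→A B: +{a}
  S via S→B B: +{c}
  S: {a,c}  A: {a}  B: {a,c}
pass 2:
  A via A→S b c: +{c}
  S: {a,c}  A: {a,c}  B: {a,c}
pass 3: (stable)
  S: {a,c}  A: {a,c}  B: {a,c}

FIRST(A) = ["a", "c"]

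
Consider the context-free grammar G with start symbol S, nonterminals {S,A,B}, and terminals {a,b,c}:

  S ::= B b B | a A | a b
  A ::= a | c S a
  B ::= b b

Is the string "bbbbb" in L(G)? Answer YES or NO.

CNF form of G:
  S -> B X4 | T1 A | T1 T2
  A -> T0 X3 | a
  B -> T2 T2
  T0 -> c
  T1 -> a
  T2 -> b
  X3 -> S T1
  X4 -> T2 B

CYK table (by increasing span):
  T[0,0] 'b' = {T2}  orig:{}
  T[1,1] 'b' = {T2}  orig:{}
  T[2,2] 'b' = {T2}  orig:{}
  T[3,3] 'b' = {T2}  orig:{}
  T[4,4] 'b' = {T2}  orig:{}
  T[0,1] 'bb' = {B}
  T[1,2] 'bb' = {B}
  T[2,3] 'bb' = {B}
  T[3,4] 'bb' = {B}
  T[0,2] 'bbb' = {X4}  orig:{}
  T[1,3] 'bbb' = {X4}  orig:{}
  T[2,4] 'bbb' = {X4}  orig:{}
  T[0,3] 'bbbb' = ∅
  T[1,4] 'bbbb' = ∅
  T[0,4] 'bbbbb' = {S}

S ∈ T[0,4] ⇒ YES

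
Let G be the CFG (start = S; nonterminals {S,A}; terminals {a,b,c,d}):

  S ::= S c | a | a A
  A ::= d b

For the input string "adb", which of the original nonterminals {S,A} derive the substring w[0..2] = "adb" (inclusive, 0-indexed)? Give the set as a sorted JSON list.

CNF form of G:
  S -> S T2 | T3 A | a
  A -> T0 T1
  T0 -> d
  T1 -> b
  T2 -> c
  T3 -> a

CYK table (by increasing span) (cells [i..j] with 0 ≤ i ≤ j ≤ 2 only):
  T[0,0] 'a' = {S,T3}  orig:{S}
  T[1,1] 'd' = {T0}  orig:{}
  T[2,2] 'b' = {T1}  orig:{}
  T[0,1] 'ad' = ∅
  T[1,2] 'db' = {A}
  T[0,2] 'adb' = {S}

Original NTs in T[0,2] deriving "adb": ["S"]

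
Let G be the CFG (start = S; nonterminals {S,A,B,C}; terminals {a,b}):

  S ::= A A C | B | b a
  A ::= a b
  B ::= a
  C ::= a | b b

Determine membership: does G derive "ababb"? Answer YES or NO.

CNF form of G:
  S -> A X2 | T1 T0 | a
  A -> T0 T1
  B -> a
  C -> T1 T1 | a
  T0 -> a
  T1 -> b
  X2 -> A C

CYK fill:
  [0..0]={B,C,S,T0}  "a"  orig:{B,C,S}
  [1..1]={T1}  "b"  orig:{}
  [2..2]={B,C,S,T0}  "a"  orig:{B,C,S}
  [3..3]={T1}  "b"  orig:{}
  [4..4]={T1}  "b"  orig:{}
  [0..1]={A}  "ab"
  [1..2]={S}  "ba"
  [2..3]={A}  "ab"
  [3..4]={C}  "bb"
  [0..2]={X2}  "aba"  orig:{}
  [1..3]=∅  "bab"
  [2..4]=∅  "abb"
  [0..3]=∅  "abab"
  [1..4]=∅  "babb"
  [0..4]=∅  "ababb"

S ∉ T[0,4] ⇒ NO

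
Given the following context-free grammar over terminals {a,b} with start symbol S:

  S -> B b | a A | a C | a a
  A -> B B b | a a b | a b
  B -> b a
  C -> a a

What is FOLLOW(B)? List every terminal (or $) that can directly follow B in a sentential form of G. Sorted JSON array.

Compute FIRST by fixpoint:
[1]
  A via A→a a b: +{a}
  B via B→b a: +{b}
  C via C→a a: +{a}
  S via S→B b: +{b}
  S via S→a A: +{a}
  S: {a,b}  A: {a}  B: {b}  C: {a}
[2]
  A via A→B B b: +{b}
  S: {a,b}  A: {a,b}  B: {b}  C: {a}
[3] (no change)
  S: {a,b}  A: {a,b}  B: {b}  C: {a}

FOLLOW sets:
initialize: $ ∈ FOLLOW(S)
iter 1:
  A→B B b: FOLLOW(B) ⊇ FIRST(B) = {b}; new: +{b}
  S→a A: FOLLOW(A) ⊇ FOLLOW(S) ⊇ {$}; new: +{$}
  S→a C: FOLLOW(C) ⊇ FOLLOW(S) ⊇ {$}; new: +{$}
  FOLLOW(S)={$}  FOLLOW(A)={$}  FOLLOW(B)={b}  FOLLOW(C)={$}
iter 2: — fixpoint
  FOLLOW(S)={$}  FOLLOW(A)={$}  FOLLOW(B)={b}  FOLLOW(C)={$}

FOLLOW(B) = ["b"]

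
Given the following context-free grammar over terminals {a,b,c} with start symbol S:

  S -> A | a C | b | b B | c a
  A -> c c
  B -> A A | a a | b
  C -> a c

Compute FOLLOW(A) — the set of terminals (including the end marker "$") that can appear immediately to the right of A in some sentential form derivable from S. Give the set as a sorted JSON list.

FIRST sets, iterate to fixpoint:
pass 1:
  A via A→c c: +{c}
  B via B→A A: +{c}
  B via B→a a: +{a}
  B via B→b: +{b}
  C via C→a c: +{a}
  S via S→A: +{c}
  S via S→a C: +{a}
  S via S→b: +{b}
  S: {a,b,c}  A: {c}  B: {a,b,c}  C: {a}
pass 2: — fixpoint
  S: {a,b,c}  A: {c}  B: {a,b,c}  C: {a}

FOLLOW sets:
FOLLOW(S) := {$}
iter 1:
  B→A A: FOLLOW(A) ⊇ FIRST(A) = {c}; new: +{c}
  S→A: FOLLOW(A) ⊇ FOLLOW(S) ⊇ {$}; new: +{$}
  S→a C: FOLLOW(C) ⊇ FOLLOW(S) ⊇ {$}; new: +{$}
  S→b B: FOLLOW(B) ⊇ FOLLOW(S) ⊇ {$}; new: +{$}
  FOLLOW[S]={$}  FOLLOW[A]={$,c}  FOLLOW[B]={$}  FOLLOW[C]={$}
iter 2: (stable)
  FOLLOW[S]={$}  FOLLOW[A]={$,c}  FOLLOW[B]={$}  FOLLOW[C]={$}

FOLLOW(A) = ["$", "c"]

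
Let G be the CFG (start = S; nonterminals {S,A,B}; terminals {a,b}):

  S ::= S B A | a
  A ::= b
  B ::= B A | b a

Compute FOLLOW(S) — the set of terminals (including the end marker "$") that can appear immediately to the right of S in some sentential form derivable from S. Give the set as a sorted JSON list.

Compute FIRST by fixpoint:
[1]
  A via A→b: +{b}
  B via B→b a: +{b}
  S via S→a: +{a}
  S: {a}  A: {b}  B: {b}
[2] done
  S: {a}  A: {b}  B: {b}

FOLLOW iteration:
FOLLOW(S) := {$}
round 1:
  B→B A: FOLLOW(B) ⊇ FIRST(A) = {b}; new: +{b}
  B→B A: FOLLOW(A) ⊇ FOLLOW(B) ⊇ {b}; new: +{b}
  S→S B A: FOLLOW(S) ⊇ FIRST(B) = {b}; new: +{b}
  S→S B A: FOLLOW(A) ⊇ FOLLOW(S) ⊇ {$,b}; new: +{$}
  FOLLOW[S]={$,b}  FOLLOW[A]={$,b}  FOLLOW[B]={b}
round 2: done
  FOLLOW[S]={$,b}  FOLLOW[A]={$,b}  FOLLOW[B]={b}

FOLLOW(S) = ["$", "b"]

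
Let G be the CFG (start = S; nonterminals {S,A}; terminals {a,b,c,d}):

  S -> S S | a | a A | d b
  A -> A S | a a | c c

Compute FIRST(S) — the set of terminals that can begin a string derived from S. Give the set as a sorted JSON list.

FIRST iteration:
round 1:
  A via A→a a: +{a}
  A via A→c c: +{c}
  S via S→a: +{a}
  S via S→d b: +{d}
  S: {a,d}  A: {a,c}
round 2: — fixpoint
  S: {a,d}  A: {a,c}

FIRST(S) = ["a", "d"]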